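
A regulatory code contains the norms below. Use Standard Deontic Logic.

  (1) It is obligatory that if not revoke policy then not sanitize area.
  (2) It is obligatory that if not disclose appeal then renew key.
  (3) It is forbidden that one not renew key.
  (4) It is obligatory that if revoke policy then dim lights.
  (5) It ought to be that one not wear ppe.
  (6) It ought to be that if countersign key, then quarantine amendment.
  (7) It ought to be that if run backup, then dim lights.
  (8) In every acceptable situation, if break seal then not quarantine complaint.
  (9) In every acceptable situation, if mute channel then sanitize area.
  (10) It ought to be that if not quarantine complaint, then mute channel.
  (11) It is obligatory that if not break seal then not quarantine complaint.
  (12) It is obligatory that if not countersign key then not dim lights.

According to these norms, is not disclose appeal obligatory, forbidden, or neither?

Neither

Premise 2 is O(¬disclose_appeal → renew_key); even if O(renew_key) held, inferring O(¬disclose_appeal) would be affirming the consequent — invalid.
No premise or chain of K-axiom applications forces O(¬disclose_appeal), and none forces O(disclose_appeal). So ¬disclose_appeal is neither obligatory nor forbidden under these norms.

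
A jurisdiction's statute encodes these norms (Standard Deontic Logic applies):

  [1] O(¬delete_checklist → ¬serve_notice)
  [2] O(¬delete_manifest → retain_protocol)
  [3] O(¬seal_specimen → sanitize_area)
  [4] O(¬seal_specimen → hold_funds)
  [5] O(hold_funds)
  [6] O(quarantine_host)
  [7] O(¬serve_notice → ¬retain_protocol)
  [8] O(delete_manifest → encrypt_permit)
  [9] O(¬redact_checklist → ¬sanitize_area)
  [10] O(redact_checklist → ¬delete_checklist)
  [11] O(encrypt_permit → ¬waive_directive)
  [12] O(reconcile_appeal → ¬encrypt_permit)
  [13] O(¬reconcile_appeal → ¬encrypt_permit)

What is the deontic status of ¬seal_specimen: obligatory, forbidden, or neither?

Premises 13 and 12 cover both cases: O(¬reconcile_appeal → ¬encrypt_permit) and O(reconcile_appeal → ¬encrypt_permit). Since ¬reconcile_appeal ∨ reconcile_appeal is a tautology, O(¬encrypt_permit) follows.
The contrapositive of premise 8 (O(delete_manifest → encrypt_permit)) is O(¬encrypt_permit → ¬delete_manifest), and O(¬encrypt_permit) is already established, so O(¬delete_manifest).
With premise 2, O(¬delete_manifest → retain_protocol), the K-axiom yields O(retain_protocol).
Premise 7, O(¬serve_notice → ¬retain_protocol), contraposes to O(retain_protocol → serve_notice); with O(retain_protocol) we get O(serve_notice).
Premise 1, O(¬delete_checklist → ¬serve_notice), contraposes to O(serve_notice → delete_checklist); with O(serve_notice) we get O(delete_checklist).
The contrapositive of premise 10 (O(redact_checklist → ¬delete_checklist)) is O(delete_checklist → ¬redact_checklist), and O(delete_checklist) is already established, so O(¬redact_checklist).
Applying K to premise 9 (O(¬redact_checklist → ¬sanitize_area)) and O(¬redact_checklist) yields O(¬sanitize_area).
Premise 3, O(¬seal_specimen → sanitize_area), contraposes to O(¬sanitize_area → seal_specimen); with O(¬sanitize_area) we get O(seal_specimen).
Premises 4, 5, 6, 11 do not contribute to this derivation.
Thus O(seal_specimen), which is F(¬seal_specimen): ¬seal_specimen is forbidden.

Forbidden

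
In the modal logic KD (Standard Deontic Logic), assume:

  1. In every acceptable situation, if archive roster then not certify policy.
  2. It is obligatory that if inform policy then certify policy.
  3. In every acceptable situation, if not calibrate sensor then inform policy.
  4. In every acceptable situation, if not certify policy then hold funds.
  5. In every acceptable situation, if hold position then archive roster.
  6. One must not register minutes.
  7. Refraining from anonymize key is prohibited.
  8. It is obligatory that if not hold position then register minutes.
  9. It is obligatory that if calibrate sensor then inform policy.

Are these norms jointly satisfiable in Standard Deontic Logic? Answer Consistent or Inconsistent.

Premises 3 and 9 are O(¬calibrate_sensor → inform_policy) and O(calibrate_sensor → inform_policy); every ideal world satisfies ¬calibrate_sensor or calibrate_sensor, so in either case inform_policy holds — hence O(inform_policy).
From O(inform_policy) and premise 2, O(inform_policy → certify_policy), we obtain O(certify_policy).
Premise 1 is O(archive_roster → ¬certify_policy); contrapositively O(certify_policy → ¬archive_roster). Since O(certify_policy) holds, K gives O(¬archive_roster).
The contrapositive of premise 5 (O(hold_position → archive_roster)) is O(¬archive_roster → ¬hold_position), and O(¬archive_roster) is already established, so O(¬hold_position).
With premise 8, O(¬hold_position → register_minutes), the K-axiom yields O(register_minutes).
Yet premise 6 is F(register_minutes), i.e. O(¬register_minutes).
We now have both O(register_minutes) and O(¬register_minutes) — register_minutes is simultaneously obligatory and forbidden, violating the D-axiom.

Inconsistent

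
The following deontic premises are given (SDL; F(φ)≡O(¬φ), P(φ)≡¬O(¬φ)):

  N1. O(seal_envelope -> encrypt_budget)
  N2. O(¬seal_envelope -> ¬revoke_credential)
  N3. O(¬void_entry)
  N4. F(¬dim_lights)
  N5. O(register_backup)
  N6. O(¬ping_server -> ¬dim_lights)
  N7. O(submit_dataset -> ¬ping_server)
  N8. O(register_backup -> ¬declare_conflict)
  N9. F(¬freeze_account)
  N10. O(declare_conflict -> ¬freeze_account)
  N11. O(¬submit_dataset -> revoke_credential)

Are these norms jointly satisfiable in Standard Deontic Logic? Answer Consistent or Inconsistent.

Consistent

Premise 10 is O(declare_conflict -> ¬freeze_account), but O(declare_conflict) is not derivable from the premises, so it does not yield O(¬freeze_account).
So O(¬freeze_account) is not derivable, and the apparent clash with O(freeze_account) does not arise.
A world satisfying every obligation exists (e.g. declare_conflict=false, dim_lights=true, encrypt_budget=true, freeze_account=true, ping_server=true, register_backup=true, revoke_credential=true, seal_envelope=true, submit_dataset=false, void_entry=false); no atom is both obligatory and forbidden, so the set is consistent.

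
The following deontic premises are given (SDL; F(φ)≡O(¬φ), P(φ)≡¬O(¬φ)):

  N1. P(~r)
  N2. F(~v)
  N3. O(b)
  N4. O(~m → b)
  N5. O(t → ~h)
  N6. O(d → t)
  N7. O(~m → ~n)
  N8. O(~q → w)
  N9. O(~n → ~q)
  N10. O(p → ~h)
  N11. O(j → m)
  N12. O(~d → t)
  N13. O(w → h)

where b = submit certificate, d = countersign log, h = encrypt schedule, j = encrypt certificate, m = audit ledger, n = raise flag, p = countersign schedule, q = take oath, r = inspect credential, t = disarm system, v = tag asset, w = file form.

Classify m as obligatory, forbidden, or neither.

Obligatory

By case analysis on ~d: premise 12 gives O(~d → t) and premise 6 gives O(d → t), so O(t) either way.
Premise 5 is O(t → ~h); since O(t), deontic closure gives O(~h).
Premise 13, O(w → h), contraposes to O(~h → ~w); with O(~h) we get O(~w).
The contrapositive of premise 8 (O(~q → w)) is O(~w → q), and O(~w) is already established, so O(q).
The contrapositive of premise 9 (O(~n → ~q)) is O(q → n), and O(q) is already established, so O(n).
Premise 7, O(~m → ~n), contraposes to O(n → m); with O(n) we get O(m).
Premises 1, 2, 3, 4, 10, 11 do not contribute to this derivation.
Hence m is obligatory.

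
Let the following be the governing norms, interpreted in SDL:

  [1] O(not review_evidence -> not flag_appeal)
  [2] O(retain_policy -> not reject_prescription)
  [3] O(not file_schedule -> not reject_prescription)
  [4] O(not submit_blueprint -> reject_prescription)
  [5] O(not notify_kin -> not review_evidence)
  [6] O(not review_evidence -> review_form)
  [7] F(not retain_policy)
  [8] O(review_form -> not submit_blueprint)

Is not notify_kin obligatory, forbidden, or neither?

Premise 7, F(not retain_policy), is equivalent to O(retain_policy).
With premise 2, O(retain_policy -> not reject_prescription), the K-axiom yields O(not reject_prescription).
Premise 4 is O(not submit_blueprint -> reject_prescription); contrapositively O(not reject_prescription -> submit_blueprint). Since O(not reject_prescription) holds, K gives O(submit_blueprint).
Premise 8 is O(review_form -> not submit_blueprint); contrapositively O(submit_blueprint -> not review_form). Since O(submit_blueprint) holds, K gives O(not review_form).
Premise 6, O(not review_evidence -> review_form), contraposes to O(not review_form -> review_evidence); with O(not review_form) we get O(review_evidence).
Premise 5 is O(not notify_kin -> not review_evidence); contrapositively O(review_evidence -> notify_kin). Since O(review_evidence) holds, K gives O(notify_kin).
Premises 1, 3 do not contribute to this derivation.
Thus O(notify_kin), which is F(not notify_kin): not notify_kin is forbidden.

Forbidden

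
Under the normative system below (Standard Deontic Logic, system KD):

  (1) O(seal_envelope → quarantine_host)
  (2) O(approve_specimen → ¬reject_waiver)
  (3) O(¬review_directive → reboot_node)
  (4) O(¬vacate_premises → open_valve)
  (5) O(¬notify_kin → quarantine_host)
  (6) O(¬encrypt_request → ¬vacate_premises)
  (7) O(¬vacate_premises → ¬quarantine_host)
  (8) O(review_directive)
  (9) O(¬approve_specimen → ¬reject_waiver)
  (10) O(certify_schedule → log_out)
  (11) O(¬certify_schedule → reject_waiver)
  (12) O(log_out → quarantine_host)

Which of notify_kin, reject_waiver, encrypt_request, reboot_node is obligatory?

encrypt_request

Premises 9 and 2 cover both cases: O(¬approve_specimen → ¬reject_waiver) and O(approve_specimen → ¬reject_waiver). Since ¬approve_specimen ∨ approve_specimen is a tautology, O(¬reject_waiver) follows.
The contrapositive of premise 11 (O(¬certify_schedule → reject_waiver)) is O(¬reject_waiver → certify_schedule), and O(¬reject_waiver) is already established, so O(certify_schedule).
Premise 10 is O(certify_schedule → log_out); since O(certify_schedule), deontic closure gives O(log_out).
Premise 12 is O(log_out → quarantine_host); since O(log_out), deontic closure gives O(quarantine_host).
The contrapositive of premise 7 (O(¬vacate_premises → ¬quarantine_host)) is O(quarantine_host → vacate_premises), and O(quarantine_host) is already established, so O(vacate_premises).
Premise 6 is O(¬encrypt_request → ¬vacate_premises); contrapositively O(vacate_premises → encrypt_request). Since O(vacate_premises) holds, K gives O(encrypt_request).
So O(encrypt_request) holds — encrypt_request is obligatory. None of the other listed options is made obligatory by any chain of premises.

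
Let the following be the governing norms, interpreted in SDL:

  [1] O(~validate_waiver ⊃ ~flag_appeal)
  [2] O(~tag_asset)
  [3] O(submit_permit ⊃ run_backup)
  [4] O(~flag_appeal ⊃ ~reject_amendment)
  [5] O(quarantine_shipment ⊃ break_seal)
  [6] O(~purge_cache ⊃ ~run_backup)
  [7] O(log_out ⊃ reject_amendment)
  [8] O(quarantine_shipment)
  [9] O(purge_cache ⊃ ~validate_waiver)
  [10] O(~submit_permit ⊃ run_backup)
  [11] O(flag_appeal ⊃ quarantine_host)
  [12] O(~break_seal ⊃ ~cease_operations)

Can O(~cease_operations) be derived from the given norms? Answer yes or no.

Premise 12 is O(~break_seal ⊃ ~cease_operations), but O(~break_seal) is not derivable from the premises, so it does not yield O(~cease_operations).
No other premise forces O(~cease_operations). An ideal world satisfying every premise can still have ~cease_operations false, so O(~cease_operations) is not derivable.

No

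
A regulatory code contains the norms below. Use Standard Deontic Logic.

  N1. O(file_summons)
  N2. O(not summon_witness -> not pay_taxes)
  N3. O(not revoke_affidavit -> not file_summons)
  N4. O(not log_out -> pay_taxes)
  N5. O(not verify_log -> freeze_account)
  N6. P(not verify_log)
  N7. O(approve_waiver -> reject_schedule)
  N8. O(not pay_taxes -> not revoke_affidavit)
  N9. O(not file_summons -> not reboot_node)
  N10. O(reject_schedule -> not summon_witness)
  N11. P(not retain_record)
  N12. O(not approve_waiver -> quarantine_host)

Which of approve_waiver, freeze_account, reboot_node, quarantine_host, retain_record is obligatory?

Premise 1 gives O(file_summons).
Premise 3 is O(not revoke_affidavit -> not file_summons); contrapositively O(file_summons -> revoke_affidavit). Since O(file_summons) holds, K gives O(revoke_affidavit).
Premise 8 is O(not pay_taxes -> not revoke_affidavit); contrapositively O(revoke_affidavit -> pay_taxes). Since O(revoke_affidavit) holds, K gives O(pay_taxes).
Premise 2, O(not summon_witness -> not pay_taxes), contraposes to O(pay_taxes -> summon_witness); with O(pay_taxes) we get O(summon_witness).
Premise 10 is O(reject_schedule -> not summon_witness); contrapositively O(summon_witness -> not reject_schedule). Since O(summon_witness) holds, K gives O(not reject_schedule).
Premise 7, O(approve_waiver -> reject_schedule), contraposes to O(not reject_schedule -> not approve_waiver); with O(not reject_schedule) we get O(not approve_waiver).
With premise 12, O(not approve_waiver -> quarantine_host), the K-axiom yields O(quarantine_host).
So O(quarantine_host) holds — quarantine_host is obligatory. None of the other listed options is made obligatory by any chain of premises.

quarantine_host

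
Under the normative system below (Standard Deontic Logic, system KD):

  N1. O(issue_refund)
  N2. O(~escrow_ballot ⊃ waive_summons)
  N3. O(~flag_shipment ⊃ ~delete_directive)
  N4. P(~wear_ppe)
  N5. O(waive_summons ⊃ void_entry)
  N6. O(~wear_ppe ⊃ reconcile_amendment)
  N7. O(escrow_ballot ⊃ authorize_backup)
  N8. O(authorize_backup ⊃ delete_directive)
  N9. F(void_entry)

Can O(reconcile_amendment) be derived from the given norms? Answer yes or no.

No

Premise 6 is O(~wear_ppe ⊃ reconcile_amendment), but O(~wear_ppe) is not derivable from the premises (the permission P(~wear_ppe) asserts only ~O(wear_ppe), not O(~wear_ppe)), so it does not yield O(reconcile_amendment).
No other premise forces O(reconcile_amendment). An ideal world satisfying every premise can still have reconcile_amendment false, so O(reconcile_amendment) is not derivable.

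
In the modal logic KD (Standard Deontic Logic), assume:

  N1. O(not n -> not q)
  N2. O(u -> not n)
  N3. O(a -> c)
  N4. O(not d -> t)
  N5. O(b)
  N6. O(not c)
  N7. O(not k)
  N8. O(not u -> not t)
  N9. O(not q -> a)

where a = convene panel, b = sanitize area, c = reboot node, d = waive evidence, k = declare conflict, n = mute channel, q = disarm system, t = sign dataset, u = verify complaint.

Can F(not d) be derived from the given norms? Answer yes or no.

Premise 6 gives O(not c).
Premise 3, O(a -> c), contraposes to O(not c -> not a); with O(not c) we get O(not a).
Premise 9 is O(not q -> a); contrapositively O(not a -> q). Since O(not a) holds, K gives O(q).
The contrapositive of premise 1 (O(not n -> not q)) is O(q -> n), and O(q) is already established, so O(n).
Premise 2 is O(u -> not n); contrapositively O(n -> not u). Since O(n) holds, K gives O(not u).
Applying K to premise 8 (O(not u -> not t)) and O(not u) yields O(not t).
The contrapositive of premise 4 (O(not d -> t)) is O(not t -> d), and O(not t) is already established, so O(d).
Premises 5, 7 do not contribute to this derivation.
So O(d) holds, i.e. F(not d). The claim follows.

Yes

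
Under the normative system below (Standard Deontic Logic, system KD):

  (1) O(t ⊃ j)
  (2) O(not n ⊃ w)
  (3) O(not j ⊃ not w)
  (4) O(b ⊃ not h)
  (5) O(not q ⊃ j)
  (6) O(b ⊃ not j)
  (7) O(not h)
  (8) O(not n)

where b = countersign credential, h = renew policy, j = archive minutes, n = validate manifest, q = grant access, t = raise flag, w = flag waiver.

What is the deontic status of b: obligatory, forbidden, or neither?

Premise 8 gives O(not n).
Applying K to premise 2 (O(not n ⊃ w)) and O(not n) yields O(w).
The contrapositive of premise 3 (O(not j ⊃ not w)) is O(w ⊃ j), and O(w) is already established, so O(j).
Premise 6 is O(b ⊃ not j); contrapositively O(j ⊃ not b). Since O(j) holds, K gives O(not b).
Premises 1, 4, 5, 7 do not contribute to this derivation.
Thus O(not b), which is F(b): b is forbidden.

Forbidden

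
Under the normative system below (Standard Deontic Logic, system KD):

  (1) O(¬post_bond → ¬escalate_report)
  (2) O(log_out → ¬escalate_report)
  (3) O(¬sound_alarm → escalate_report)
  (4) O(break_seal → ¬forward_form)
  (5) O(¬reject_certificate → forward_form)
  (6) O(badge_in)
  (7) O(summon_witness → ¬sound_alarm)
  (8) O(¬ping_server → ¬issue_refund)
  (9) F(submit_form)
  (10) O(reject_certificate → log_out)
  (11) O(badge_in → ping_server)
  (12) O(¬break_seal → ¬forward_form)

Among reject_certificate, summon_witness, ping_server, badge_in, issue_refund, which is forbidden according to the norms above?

By case analysis on ¬break_seal: premise 12 gives O(¬break_seal → ¬forward_form) and premise 4 gives O(break_seal → ¬forward_form), so O(¬forward_form) either way.
Premise 5 is O(¬reject_certificate → forward_form); contrapositively O(¬forward_form → reject_certificate). Since O(¬forward_form) holds, K gives O(reject_certificate).
With premise 10, O(reject_certificate → log_out), the K-axiom yields O(log_out).
Premise 2 is O(log_out → ¬escalate_report); since O(log_out), deontic closure gives O(¬escalate_report).
Premise 3, O(¬sound_alarm → escalate_report), contraposes to O(¬escalate_report → sound_alarm); with O(¬escalate_report) we get O(sound_alarm).
Premise 7, O(summon_witness → ¬sound_alarm), contraposes to O(sound_alarm → ¬summon_witness); with O(sound_alarm) we get O(¬summon_witness).
So O(¬summon_witness) holds, i.e. summon_witness is forbidden. None of the other listed options is forbidden under the premises.

summon_witness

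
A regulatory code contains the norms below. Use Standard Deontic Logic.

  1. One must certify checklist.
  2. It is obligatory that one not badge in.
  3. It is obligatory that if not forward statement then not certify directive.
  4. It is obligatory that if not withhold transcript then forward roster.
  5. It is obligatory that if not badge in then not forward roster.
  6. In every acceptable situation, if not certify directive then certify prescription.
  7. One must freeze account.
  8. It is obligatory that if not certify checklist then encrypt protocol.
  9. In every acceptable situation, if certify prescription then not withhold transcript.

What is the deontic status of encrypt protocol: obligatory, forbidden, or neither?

Premise 8 is O(¬certify_checklist → encrypt_protocol), but O(¬certify_checklist) is not derivable from the premises, so it does not yield O(encrypt_protocol).
No premise or chain of K-axiom applications forces O(encrypt_protocol), and none forces O(¬encrypt_protocol). So encrypt_protocol is neither obligatory nor forbidden under these norms.

Neither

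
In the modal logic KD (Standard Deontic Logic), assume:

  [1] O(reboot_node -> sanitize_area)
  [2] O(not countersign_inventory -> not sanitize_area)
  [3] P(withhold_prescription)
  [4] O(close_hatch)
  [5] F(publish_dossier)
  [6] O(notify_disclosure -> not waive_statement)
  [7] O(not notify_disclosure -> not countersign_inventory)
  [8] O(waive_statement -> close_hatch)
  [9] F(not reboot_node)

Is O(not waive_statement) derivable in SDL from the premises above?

F(not reboot_node) at premise 9 means O(reboot_node).
Premise 1 is O(reboot_node -> sanitize_area); since O(reboot_node), deontic closure gives O(sanitize_area).
Premise 2, O(not countersign_inventory -> not sanitize_area), contraposes to O(sanitize_area -> countersign_inventory); with O(sanitize_area) we get O(countersign_inventory).
Premise 7, O(not notify_disclosure -> not countersign_inventory), contraposes to O(countersign_inventory -> notify_disclosure); with O(countersign_inventory) we get O(notify_disclosure).
Premise 6 is O(notify_disclosure -> not waive_statement); since O(notify_disclosure), deontic closure gives O(not waive_statement).
Premises 3, 4, 5, 8 do not contribute to this derivation.
So O(not waive_statement) follows.

Yes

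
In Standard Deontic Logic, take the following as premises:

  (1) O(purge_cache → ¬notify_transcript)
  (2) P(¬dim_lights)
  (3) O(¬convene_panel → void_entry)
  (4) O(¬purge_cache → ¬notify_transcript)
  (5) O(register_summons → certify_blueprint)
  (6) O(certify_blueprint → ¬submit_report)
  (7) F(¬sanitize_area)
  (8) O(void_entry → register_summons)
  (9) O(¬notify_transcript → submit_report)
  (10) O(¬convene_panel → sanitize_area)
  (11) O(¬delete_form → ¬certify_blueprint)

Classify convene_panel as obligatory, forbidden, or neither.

Premises 4 and 1 are O(¬purge_cache → ¬notify_transcript) and O(purge_cache → ¬notify_transcript); every ideal world satisfies ¬purge_cache or purge_cache, so in either case ¬notify_transcript holds — hence O(¬notify_transcript).
With premise 9, O(¬notify_transcript → submit_report), the K-axiom yields O(submit_report).
Premise 6, O(certify_blueprint → ¬submit_report), contraposes to O(submit_report → ¬certify_blueprint); with O(submit_report) we get O(¬certify_blueprint).
Premise 5, O(register_summons → certify_blueprint), contraposes to O(¬certify_blueprint → ¬register_summons); with O(¬certify_blueprint) we get O(¬register_summons).
Premise 8, O(void_entry → register_summons), contraposes to O(¬register_summons → ¬void_entry); with O(¬register_summons) we get O(¬void_entry).
Premise 3, O(¬convene_panel → void_entry), contraposes to O(¬void_entry → convene_panel); with O(¬void_entry) we get O(convene_panel).
Premises 2, 7, 10, 11 do not contribute to this derivation.
Hence convene_panel is obligatory.

Obligatory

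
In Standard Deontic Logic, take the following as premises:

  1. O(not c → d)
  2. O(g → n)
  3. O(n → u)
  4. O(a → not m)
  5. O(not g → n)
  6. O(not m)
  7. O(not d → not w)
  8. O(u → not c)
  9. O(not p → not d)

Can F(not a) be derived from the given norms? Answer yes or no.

Premise 4 is O(a → not m); even if O(not m) held, inferring O(a) would be affirming the consequent — invalid.
No other premise forces O(a). An ideal world satisfying every premise can still have not a true, so F(not a) is not derivable.

No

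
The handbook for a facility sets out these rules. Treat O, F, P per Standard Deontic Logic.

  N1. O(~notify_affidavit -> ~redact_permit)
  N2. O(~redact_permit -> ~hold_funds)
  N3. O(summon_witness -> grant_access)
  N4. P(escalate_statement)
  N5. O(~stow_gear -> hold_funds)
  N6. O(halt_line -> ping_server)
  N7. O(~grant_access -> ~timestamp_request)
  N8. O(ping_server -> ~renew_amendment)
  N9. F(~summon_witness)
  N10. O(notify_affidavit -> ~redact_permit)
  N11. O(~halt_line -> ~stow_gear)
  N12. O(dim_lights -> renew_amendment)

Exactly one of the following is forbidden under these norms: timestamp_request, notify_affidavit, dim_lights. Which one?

dim_lights

Premises 10 and 1 cover both cases: O(notify_affidavit -> ~redact_permit) and O(~notify_affidavit -> ~redact_permit). Since notify_affidavit ∨ ~notify_affidavit is a tautology, O(~redact_permit) follows.
From O(~redact_permit) and premise 2, O(~redact_permit -> ~hold_funds), we obtain O(~hold_funds).
Premise 5 is O(~stow_gear -> hold_funds); contrapositively O(~hold_funds -> stow_gear). Since O(~hold_funds) holds, K gives O(stow_gear).
Premise 11, O(~halt_line -> ~stow_gear), contraposes to O(stow_gear -> halt_line); with O(stow_gear) we get O(halt_line).
Applying K to premise 6 (O(halt_line -> ping_server)) and O(halt_line) yields O(ping_server).
Premise 8 is O(ping_server -> ~renew_amendment); since O(ping_server), deontic closure gives O(~renew_amendment).
Premise 12 is O(dim_lights -> renew_amendment); contrapositively O(~renew_amendment -> ~dim_lights). Since O(~renew_amendment) holds, K gives O(~dim_lights).
So O(~dim_lights) holds, i.e. dim_lights is forbidden. None of the other listed options is forbidden under the premises.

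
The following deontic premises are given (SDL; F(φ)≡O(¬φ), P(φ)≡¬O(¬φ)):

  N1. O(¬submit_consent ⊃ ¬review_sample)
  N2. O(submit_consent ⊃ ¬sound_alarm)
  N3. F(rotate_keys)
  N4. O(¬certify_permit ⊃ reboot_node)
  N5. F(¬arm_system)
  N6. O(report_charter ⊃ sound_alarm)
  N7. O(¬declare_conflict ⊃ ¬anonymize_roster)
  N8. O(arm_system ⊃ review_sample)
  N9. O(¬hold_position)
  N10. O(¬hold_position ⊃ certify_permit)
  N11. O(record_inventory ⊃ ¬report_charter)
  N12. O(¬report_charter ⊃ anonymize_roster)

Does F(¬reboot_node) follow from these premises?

No

Premise 4 is O(¬certify_permit ⊃ reboot_node), but O(¬certify_permit) is not derivable from the premises, so it does not yield O(reboot_node).
No other premise forces O(reboot_node). An ideal world satisfying every premise can still have ¬reboot_node true, so F(¬reboot_node) is not derivable.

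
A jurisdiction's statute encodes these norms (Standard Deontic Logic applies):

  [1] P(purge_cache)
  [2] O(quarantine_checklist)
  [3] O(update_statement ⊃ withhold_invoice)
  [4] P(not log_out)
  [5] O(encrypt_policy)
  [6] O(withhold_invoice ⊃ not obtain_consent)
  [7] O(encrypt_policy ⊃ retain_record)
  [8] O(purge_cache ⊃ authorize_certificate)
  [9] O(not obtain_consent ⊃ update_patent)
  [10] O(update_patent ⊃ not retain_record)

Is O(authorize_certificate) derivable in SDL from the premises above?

No

Premise 8 is O(purge_cache ⊃ authorize_certificate), but O(purge_cache) is not derivable from the premises (the permission P(purge_cache) asserts only not O(not purge_cache), not O(purge_cache)), so it does not yield O(authorize_certificate).
No other premise forces O(authorize_certificate). An ideal world satisfying every premise can still have authorize_certificate false, so O(authorize_certificate) is not derivable.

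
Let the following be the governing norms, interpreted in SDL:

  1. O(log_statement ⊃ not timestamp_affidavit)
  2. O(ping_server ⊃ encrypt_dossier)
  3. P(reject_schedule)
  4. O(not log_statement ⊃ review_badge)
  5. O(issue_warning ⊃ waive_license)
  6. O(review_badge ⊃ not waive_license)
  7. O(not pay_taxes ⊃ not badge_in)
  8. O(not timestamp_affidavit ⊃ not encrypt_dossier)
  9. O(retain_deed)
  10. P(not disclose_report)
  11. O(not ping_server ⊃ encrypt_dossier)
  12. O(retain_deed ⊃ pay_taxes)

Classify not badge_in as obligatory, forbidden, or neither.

Premise 7 is O(not pay_taxes ⊃ not badge_in), but O(not pay_taxes) is not derivable from the premises, so it does not yield O(not badge_in).
No premise or chain of K-axiom applications forces O(not badge_in), and none forces O(badge_in). So not badge_in is neither obligatory nor forbidden under these norms.

Neither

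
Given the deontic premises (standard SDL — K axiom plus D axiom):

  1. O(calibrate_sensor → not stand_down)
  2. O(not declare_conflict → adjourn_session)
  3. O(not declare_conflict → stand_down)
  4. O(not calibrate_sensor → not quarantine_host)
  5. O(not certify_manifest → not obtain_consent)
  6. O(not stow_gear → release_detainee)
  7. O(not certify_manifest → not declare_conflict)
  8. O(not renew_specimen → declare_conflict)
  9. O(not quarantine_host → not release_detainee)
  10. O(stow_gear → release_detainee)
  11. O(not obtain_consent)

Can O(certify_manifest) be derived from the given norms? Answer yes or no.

Yes

Premises 6 and 10 cover both cases: O(not stow_gear → release_detainee) and O(stow_gear → release_detainee). Since not stow_gear ∨ stow_gear is a tautology, O(release_detainee) follows.
The contrapositive of premise 9 (O(not quarantine_host → not release_detainee)) is O(release_detainee → quarantine_host), and O(release_detainee) is already established, so O(quarantine_host).
The contrapositive of premise 4 (O(not calibrate_sensor → not quarantine_host)) is O(quarantine_host → calibrate_sensor), and O(quarantine_host) is already established, so O(calibrate_sensor).
With premise 1, O(calibrate_sensor → not stand_down), the K-axiom yields O(not stand_down).
Premise 3, O(not declare_conflict → stand_down), contraposes to O(not stand_down → declare_conflict); with O(not stand_down) we get O(declare_conflict).
Premise 7, O(not certify_manifest → not declare_conflict), contraposes to O(declare_conflict → certify_manifest); with O(declare_conflict) we get O(certify_manifest).
Premises 2, 5, 8, 11 do not contribute to this derivation.
So O(certify_manifest) follows.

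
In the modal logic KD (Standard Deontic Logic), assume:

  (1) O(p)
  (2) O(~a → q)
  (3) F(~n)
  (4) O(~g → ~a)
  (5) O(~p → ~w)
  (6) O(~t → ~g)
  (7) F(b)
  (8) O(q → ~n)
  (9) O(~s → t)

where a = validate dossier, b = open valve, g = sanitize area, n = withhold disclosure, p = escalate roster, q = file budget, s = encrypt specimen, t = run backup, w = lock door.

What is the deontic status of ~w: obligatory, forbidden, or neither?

Premise 5 is O(~p → ~w), but O(~p) is not derivable from the premises, so it does not yield O(~w).
No premise or chain of K-axiom applications forces O(~w), and none forces O(w). So ~w is neither obligatory nor forbidden under these norms.

Neither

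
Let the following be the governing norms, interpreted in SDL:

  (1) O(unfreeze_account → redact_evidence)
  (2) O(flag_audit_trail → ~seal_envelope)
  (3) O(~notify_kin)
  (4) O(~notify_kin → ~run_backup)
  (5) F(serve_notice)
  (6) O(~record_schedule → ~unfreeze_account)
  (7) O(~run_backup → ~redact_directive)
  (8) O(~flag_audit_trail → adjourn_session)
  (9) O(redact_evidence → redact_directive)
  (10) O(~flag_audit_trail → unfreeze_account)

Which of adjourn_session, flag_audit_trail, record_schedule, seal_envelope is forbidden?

From premise 3 we have O(~notify_kin).
From O(~notify_kin) and premise 4, O(~notify_kin → ~run_backup), we obtain O(~run_backup).
Premise 7 is O(~run_backup → ~redact_directive); since O(~run_backup), deontic closure gives O(~redact_directive).
The contrapositive of premise 9 (O(redact_evidence → redact_directive)) is O(~redact_directive → ~redact_evidence), and O(~redact_directive) is already established, so O(~redact_evidence).
The contrapositive of premise 1 (O(unfreeze_account → redact_evidence)) is O(~redact_evidence → ~unfreeze_account), and O(~redact_evidence) is already established, so O(~unfreeze_account).
Premise 10, O(~flag_audit_trail → unfreeze_account), contraposes to O(~unfreeze_account → flag_audit_trail); with O(~unfreeze_account) we get O(flag_audit_trail).
Applying K to premise 2 (O(flag_audit_trail → ~seal_envelope)) and O(flag_audit_trail) yields O(~seal_envelope).
So O(~seal_envelope) holds, i.e. seal_envelope is forbidden. None of the other listed options is forbidden under the premises.

seal_envelope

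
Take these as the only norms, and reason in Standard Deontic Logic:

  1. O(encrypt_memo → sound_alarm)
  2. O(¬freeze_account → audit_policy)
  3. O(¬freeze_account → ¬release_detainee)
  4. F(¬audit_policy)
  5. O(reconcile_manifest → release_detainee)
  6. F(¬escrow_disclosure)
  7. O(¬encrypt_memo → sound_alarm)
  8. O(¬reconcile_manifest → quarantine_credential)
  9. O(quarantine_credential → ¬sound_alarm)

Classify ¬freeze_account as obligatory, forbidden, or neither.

Premises 1 and 7 are O(encrypt_memo → sound_alarm) and O(¬encrypt_memo → sound_alarm); every ideal world satisfies encrypt_memo or ¬encrypt_memo, so in either case sound_alarm holds — hence O(sound_alarm).
Premise 9 is O(quarantine_credential → ¬sound_alarm); contrapositively O(sound_alarm → ¬quarantine_credential). Since O(sound_alarm) holds, K gives O(¬quarantine_credential).
The contrapositive of premise 8 (O(¬reconcile_manifest → quarantine_credential)) is O(¬quarantine_credential → reconcile_manifest), and O(¬quarantine_credential) is already established, so O(reconcile_manifest).
From O(reconcile_manifest) and premise 5, O(reconcile_manifest → release_detainee), we obtain O(release_detainee).
The contrapositive of premise 3 (O(¬freeze_account → ¬release_detainee)) is O(release_detainee → freeze_account), and O(release_detainee) is already established, so O(freeze_account).
Premises 2, 4, 6 do not contribute to this derivation.
Thus O(freeze_account), which is F(¬freeze_account): ¬freeze_account is forbidden.

Forbidden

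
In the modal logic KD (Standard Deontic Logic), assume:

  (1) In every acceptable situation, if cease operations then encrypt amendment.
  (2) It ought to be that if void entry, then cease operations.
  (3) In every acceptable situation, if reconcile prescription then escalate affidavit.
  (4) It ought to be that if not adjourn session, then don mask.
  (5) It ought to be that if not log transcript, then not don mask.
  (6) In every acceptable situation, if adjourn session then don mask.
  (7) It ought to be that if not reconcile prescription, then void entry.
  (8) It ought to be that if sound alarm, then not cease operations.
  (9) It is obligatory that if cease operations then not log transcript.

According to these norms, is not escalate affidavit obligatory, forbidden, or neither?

Forbidden

By case analysis on ¬adjourn_session: premise 4 gives O(¬adjourn_session → don_mask) and premise 6 gives O(adjourn_session → don_mask), so O(don_mask) either way.
Premise 5, O(¬log_transcript → ¬don_mask), contraposes to O(don_mask → log_transcript); with O(don_mask) we get O(log_transcript).
The contrapositive of premise 9 (O(cease_operations → ¬log_transcript)) is O(log_transcript → ¬cease_operations), and O(log_transcript) is already established, so O(¬cease_operations).
Premise 2, O(void_entry → cease_operations), contraposes to O(¬cease_operations → ¬void_entry); with O(¬cease_operations) we get O(¬void_entry).
Premise 7 is O(¬reconcile_prescription → void_entry); contrapositively O(¬void_entry → reconcile_prescription). Since O(¬void_entry) holds, K gives O(reconcile_prescription).
Premise 3 is O(reconcile_prescription → escalate_affidavit); since O(reconcile_prescription), deontic closure gives O(escalate_affidavit).
Premises 1, 8 do not contribute to this derivation.
Thus O(escalate_affidavit), which is F(¬escalate_affidavit): ¬escalate_affidavit is forbidden.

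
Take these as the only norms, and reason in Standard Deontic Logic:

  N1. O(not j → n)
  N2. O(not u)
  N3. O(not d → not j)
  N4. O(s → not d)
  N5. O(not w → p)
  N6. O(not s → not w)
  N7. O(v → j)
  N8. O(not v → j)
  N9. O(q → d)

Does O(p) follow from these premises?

Yes

By case analysis on v: premise 7 gives O(v → j) and premise 8 gives O(not v → j), so O(j) either way.
Premise 3, O(not d → not j), contraposes to O(j → d); with O(j) we get O(d).
Premise 4, O(s → not d), contraposes to O(d → not s); with O(d) we get O(not s).
Premise 6 is O(not s → not w); since O(not s), deontic closure gives O(not w).
With premise 5, O(not w → p), the K-axiom yields O(p).
Premises 1, 2, 9 do not contribute to this derivation.
So O(p) follows.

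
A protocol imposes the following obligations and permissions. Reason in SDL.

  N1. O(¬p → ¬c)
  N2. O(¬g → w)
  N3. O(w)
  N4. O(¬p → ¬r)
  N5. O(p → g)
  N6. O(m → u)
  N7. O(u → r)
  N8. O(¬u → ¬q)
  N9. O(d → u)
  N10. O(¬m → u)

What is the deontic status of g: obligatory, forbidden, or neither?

Obligatory

Premises 6 and 10 are O(m → u) and O(¬m → u); every ideal world satisfies m or ¬m, so in either case u holds — hence O(u).
From O(u) and premise 7, O(u → r), we obtain O(r).
Premise 4, O(¬p → ¬r), contraposes to O(r → p); with O(r) we get O(p).
Applying K to premise 5 (O(p → g)) and O(p) yields O(g).
Premises 1, 2, 3, 8, 9 do not contribute to this derivation.
Hence g is obligatory.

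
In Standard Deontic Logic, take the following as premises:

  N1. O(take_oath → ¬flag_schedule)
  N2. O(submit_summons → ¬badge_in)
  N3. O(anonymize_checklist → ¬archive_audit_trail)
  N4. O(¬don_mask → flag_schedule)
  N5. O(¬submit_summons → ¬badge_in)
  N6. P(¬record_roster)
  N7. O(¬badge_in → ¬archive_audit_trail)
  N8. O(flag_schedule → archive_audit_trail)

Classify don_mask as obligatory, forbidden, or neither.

Obligatory

Premises 2 and 5 cover both cases: O(submit_summons → ¬badge_in) and O(¬submit_summons → ¬badge_in). Since submit_summons ∨ ¬submit_summons is a tautology, O(¬badge_in) follows.
Premise 7 is O(¬badge_in → ¬archive_audit_trail); since O(¬badge_in), deontic closure gives O(¬archive_audit_trail).
Premise 8, O(flag_schedule → archive_audit_trail), contraposes to O(¬archive_audit_trail → ¬flag_schedule); with O(¬archive_audit_trail) we get O(¬flag_schedule).
Premise 4 is O(¬don_mask → flag_schedule); contrapositively O(¬flag_schedule → don_mask). Since O(¬flag_schedule) holds, K gives O(don_mask).
Premises 1, 3, 6 do not contribute to this derivation.
Hence don_mask is obligatory.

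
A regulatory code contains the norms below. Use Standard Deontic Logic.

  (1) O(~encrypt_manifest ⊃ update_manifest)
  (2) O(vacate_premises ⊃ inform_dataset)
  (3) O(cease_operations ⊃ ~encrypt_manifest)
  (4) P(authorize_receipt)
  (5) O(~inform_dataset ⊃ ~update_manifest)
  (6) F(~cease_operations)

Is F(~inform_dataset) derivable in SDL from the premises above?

Premise 6 is F(~cease_operations), i.e. O(cease_operations).
Applying K to premise 3 (O(cease_operations ⊃ ~encrypt_manifest)) and O(cease_operations) yields O(~encrypt_manifest).
Premise 1 is O(~encrypt_manifest ⊃ update_manifest); since O(~encrypt_manifest), deontic closure gives O(update_manifest).
Premise 5, O(~inform_dataset ⊃ ~update_manifest), contraposes to O(update_manifest ⊃ inform_dataset); with O(update_manifest) we get O(inform_dataset).
Premises 2, 4 do not contribute to this derivation.
So O(inform_dataset) holds, i.e. F(~inform_dataset). The claim follows.

Yes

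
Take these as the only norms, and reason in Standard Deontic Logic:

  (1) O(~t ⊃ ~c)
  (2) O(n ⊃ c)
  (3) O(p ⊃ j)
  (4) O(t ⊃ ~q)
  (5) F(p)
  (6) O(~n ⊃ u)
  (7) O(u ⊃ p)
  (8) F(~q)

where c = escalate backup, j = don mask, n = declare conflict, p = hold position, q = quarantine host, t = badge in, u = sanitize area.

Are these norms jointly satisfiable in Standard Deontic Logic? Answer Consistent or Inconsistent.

Premise 5 is F(p), i.e. O(~p).
Premise 7 is O(u ⊃ p); contrapositively O(~p ⊃ ~u). Since O(~p) holds, K gives O(~u).
The contrapositive of premise 6 (O(~n ⊃ u)) is O(~u ⊃ n), and O(~u) is already established, so O(n).
From O(n) and premise 2, O(n ⊃ c), we obtain O(c).
The contrapositive of premise 1 (O(~t ⊃ ~c)) is O(c ⊃ t), and O(c) is already established, so O(t).
Premise 4 is O(t ⊃ ~q); since O(t), deontic closure gives O(~q).
But premise 8, F(~q), means O(q).
We now have both O(~q) and O(q) — q is simultaneously obligatory and forbidden, violating the D-axiom.

Inconsistent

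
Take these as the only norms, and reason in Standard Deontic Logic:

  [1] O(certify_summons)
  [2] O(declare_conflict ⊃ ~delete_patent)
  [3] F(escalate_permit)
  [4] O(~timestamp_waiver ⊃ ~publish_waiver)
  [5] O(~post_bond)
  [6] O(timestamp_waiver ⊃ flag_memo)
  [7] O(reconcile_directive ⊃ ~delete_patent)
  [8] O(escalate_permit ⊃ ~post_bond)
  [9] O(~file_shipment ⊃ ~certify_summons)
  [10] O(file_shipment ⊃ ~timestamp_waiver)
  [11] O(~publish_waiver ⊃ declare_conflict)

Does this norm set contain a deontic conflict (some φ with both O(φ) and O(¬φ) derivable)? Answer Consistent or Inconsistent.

Consistent

Premise 8 is O(escalate_permit ⊃ ~post_bond); even if O(~post_bond) held, inferring O(escalate_permit) would be affirming the consequent — invalid.
So O(escalate_permit) is not derivable, and the apparent clash with O(~escalate_permit) does not arise.
A world satisfying every obligation exists (e.g. certify_summons=true, declare_conflict=true, delete_patent=false, escalate_permit=false, file_shipment=true, flag_memo=false, post_bond=false, publish_waiver=false, reconcile_directive=false, timestamp_waiver=false); no atom is both obligatory and forbidden, so the set is consistent.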